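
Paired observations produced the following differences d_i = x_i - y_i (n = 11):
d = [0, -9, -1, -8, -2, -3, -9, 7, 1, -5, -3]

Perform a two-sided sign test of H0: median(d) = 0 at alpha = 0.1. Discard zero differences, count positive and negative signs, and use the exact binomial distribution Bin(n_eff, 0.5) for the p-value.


Step 1: Discard zero differences. Original n = 11; n_eff = number of nonzero differences = 10.
Nonzero differences (with sign): -9, -1, -8, -2, -3, -9, +7, +1, -5, -3
Step 2: Count signs: positive = 2, negative = 8.
Step 3: Under H0: P(positive) = 0.5, so the number of positives S ~ Bin(10, 0.5).
Step 4: Two-sided exact p-value = sum of Bin(10,0.5) probabilities at or below the observed probability = 0.109375.
Step 5: alpha = 0.1. fail to reject H0.

n_eff = 10, pos = 2, neg = 8, p = 0.109375, fail to reject H0.


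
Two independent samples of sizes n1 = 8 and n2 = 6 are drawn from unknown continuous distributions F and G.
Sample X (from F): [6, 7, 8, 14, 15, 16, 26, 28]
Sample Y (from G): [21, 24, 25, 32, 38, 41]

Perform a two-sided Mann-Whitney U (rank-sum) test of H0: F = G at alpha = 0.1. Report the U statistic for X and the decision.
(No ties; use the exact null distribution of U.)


Step 1: Combine and sort all 14 observations; assign midranks.
sorted (value, group): (6,X), (7,X), (8,X), (14,X), (15,X), (16,X), (21,Y), (24,Y), (25,Y), (26,X), (28,X), (32,Y), (38,Y), (41,Y)
ranks: 6->1, 7->2, 8->3, 14->4, 15->5, 16->6, 21->7, 24->8, 25->9, 26->10, 28->11, 32->12, 38->13, 41->14
Step 2: Rank sum for X: R1 = 1 + 2 + 3 + 4 + 5 + 6 + 10 + 11 = 42.
Step 3: U_X = R1 - n1(n1+1)/2 = 42 - 8*9/2 = 42 - 36 = 6.
       U_Y = n1*n2 - U_X = 48 - 6 = 42.
Step 4: No ties, so the exact null distribution of U (based on enumerating the C(14,8) = 3003 equally likely rank assignments) gives the two-sided p-value.
Step 5: p-value = 0.019980; compare to alpha = 0.1. reject H0.

U_X = 6, p = 0.019980, reject H0 at alpha = 0.1.


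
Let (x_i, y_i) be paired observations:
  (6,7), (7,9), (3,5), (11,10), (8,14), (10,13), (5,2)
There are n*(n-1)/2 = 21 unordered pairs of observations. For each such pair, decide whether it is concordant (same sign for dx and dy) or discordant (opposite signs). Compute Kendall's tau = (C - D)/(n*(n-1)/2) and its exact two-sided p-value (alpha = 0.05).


Step 1: Enumerate the 21 unordered pairs (i,j) with i<j and classify each by sign(x_j-x_i) * sign(y_j-y_i).
  (1,2):dx=+1,dy=+2->C; (1,3):dx=-3,dy=-2->C; (1,4):dx=+5,dy=+3->C; (1,5):dx=+2,dy=+7->C
  (1,6):dx=+4,dy=+6->C; (1,7):dx=-1,dy=-5->C; (2,3):dx=-4,dy=-4->C; (2,4):dx=+4,dy=+1->C
  (2,5):dx=+1,dy=+5->C; (2,6):dx=+3,dy=+4->C; (2,7):dx=-2,dy=-7->C; (3,4):dx=+8,dy=+5->C
  (3,5):dx=+5,dy=+9->C; (3,6):dx=+7,dy=+8->C; (3,7):dx=+2,dy=-3->D; (4,5):dx=-3,dy=+4->D
  (4,6):dx=-1,dy=+3->D; (4,7):dx=-6,dy=-8->C; (5,6):dx=+2,dy=-1->D; (5,7):dx=-3,dy=-12->C
  (6,7):dx=-5,dy=-11->C
Step 2: C = 17, D = 4, total pairs = 21.
Step 3: tau = (C - D)/(n(n-1)/2) = (17 - 4)/21 = 0.619048.
Step 4: Exact two-sided p-value (enumerate n! = 5040 permutations of y under H0): p = 0.069048.
Step 5: alpha = 0.05. fail to reject H0.

tau_b = 0.6190 (C=17, D=4), p = 0.069048, fail to reject H0.


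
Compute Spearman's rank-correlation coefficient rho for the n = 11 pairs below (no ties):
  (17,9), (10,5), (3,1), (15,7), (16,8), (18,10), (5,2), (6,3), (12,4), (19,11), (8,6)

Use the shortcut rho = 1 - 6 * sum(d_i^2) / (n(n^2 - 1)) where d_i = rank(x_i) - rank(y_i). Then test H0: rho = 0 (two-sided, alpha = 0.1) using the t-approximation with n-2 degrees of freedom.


Step 1: Rank x and y separately (midranks; no ties here).
rank(x): 17->9, 10->5, 3->1, 15->7, 16->8, 18->10, 5->2, 6->3, 12->6, 19->11, 8->4
rank(y): 9->9, 5->5, 1->1, 7->7, 8->8, 10->10, 2->2, 3->3, 4->4, 11->11, 6->6
Step 2: d_i = R_x(i) - R_y(i); compute d_i^2.
  (9-9)^2=0, (5-5)^2=0, (1-1)^2=0, (7-7)^2=0, (8-8)^2=0, (10-10)^2=0, (2-2)^2=0, (3-3)^2=0, (6-4)^2=4, (11-11)^2=0, (4-6)^2=4
sum(d^2) = 8.
Step 3: rho = 1 - 6*8 / (11*(11^2 - 1)) = 1 - 48/1320 = 0.963636.
Step 4: Under H0, t = rho * sqrt((n-2)/(1-rho^2)) = 10.8186 ~ t(9).
Step 5: Two-sided p-value from the t-distribution with 9 df = 0.000002.
Step 6: alpha = 0.1. reject H0.

rho = 0.9636, p = 0.000002, reject H0 at alpha = 0.1.


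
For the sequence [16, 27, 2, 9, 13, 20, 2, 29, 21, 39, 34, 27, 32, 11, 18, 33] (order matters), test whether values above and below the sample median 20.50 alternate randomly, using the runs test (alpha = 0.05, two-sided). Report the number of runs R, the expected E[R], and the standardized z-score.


Step 1: Compute median = 20.50; label A = above, B = below.
Labels in order: BABBBBBAAAAAABBA  (n_A = 8, n_B = 8)
Step 2: Count runs R = 6.
Step 3: Under H0 (random ordering), E[R] = 2*n_A*n_B/(n_A+n_B) + 1 = 2*8*8/16 + 1 = 9.0000.
        Var[R] = 2*n_A*n_B*(2*n_A*n_B - n_A - n_B) / ((n_A+n_B)^2 * (n_A+n_B-1)) = 14336/3840 = 3.7333.
        SD[R] = 1.9322.
Step 4: Continuity-corrected z = (R + 0.5 - E[R]) / SD[R] = (6 + 0.5 - 9.0000) / 1.9322 = -1.2939.
Step 5: Two-sided p-value via normal approximation = 2*(1 - Phi(|z|)) = 0.195709.
Step 6: alpha = 0.05. fail to reject H0.

R = 6, z = -1.2939, p = 0.195709, fail to reject H0.


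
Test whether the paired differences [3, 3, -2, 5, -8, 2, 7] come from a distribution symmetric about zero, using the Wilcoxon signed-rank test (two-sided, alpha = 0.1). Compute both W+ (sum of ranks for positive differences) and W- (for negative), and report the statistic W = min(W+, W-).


Step 1: Drop any zero differences (none here) and take |d_i|.
|d| = [3, 3, 2, 5, 8, 2, 7]
Step 2: Midrank |d_i| (ties get averaged ranks).
ranks: |3|->3.5, |3|->3.5, |2|->1.5, |5|->5, |8|->7, |2|->1.5, |7|->6
Step 3: Attach original signs; sum ranks with positive sign and with negative sign.
W+ = 3.5 + 3.5 + 5 + 1.5 + 6 = 19.5
W- = 1.5 + 7 = 8.5
(Check: W+ + W- = 28 should equal n(n+1)/2 = 28.)
Step 4: Test statistic W = min(W+, W-) = 8.5.
Step 5: Ties in |d|, so use the tie-corrected normal approximation.
        E[W] = n(n+1)/4 = 7*8/4 = 14.
        Tie groups: |d|=2 (t=2), |d|=3 (t=2); sum(t^3 - t) = 12.
        Var[W] = n(n+1)(2n+1)/24 - sum(t^3-t)/48 = 840/24 - 12/48 = 34.75.
        z = (W - E[W]) / sqrt(Var[W]) = (8.5 - 14) / 5.8949 = -0.9330.
        Two-sided p = 2*Phi(z) = 0.350816.
Step 6: alpha = 0.1. fail to reject H0.

W+ = 19.5, W- = 8.5, W = min = 8.5, p = 0.350816, fail to reject H0.


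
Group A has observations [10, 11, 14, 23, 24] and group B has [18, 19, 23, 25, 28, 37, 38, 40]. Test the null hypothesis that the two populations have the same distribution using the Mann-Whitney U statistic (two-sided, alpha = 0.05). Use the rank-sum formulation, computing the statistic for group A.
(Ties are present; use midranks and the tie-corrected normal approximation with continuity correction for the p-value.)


Step 1: Combine and sort all 13 observations; assign midranks.
sorted (value, group): (10,X), (11,X), (14,X), (18,Y), (19,Y), (23,X), (23,Y), (24,X), (25,Y), (28,Y), (37,Y), (38,Y), (40,Y)
ranks: 10->1, 11->2, 14->3, 18->4, 19->5, 23->6.5, 23->6.5, 24->8, 25->9, 28->10, 37->11, 38->12, 40->13
Step 2: Rank sum for X: R1 = 1 + 2 + 3 + 6.5 + 8 = 20.5.
Step 3: U_X = R1 - n1(n1+1)/2 = 20.5 - 5*6/2 = 20.5 - 15 = 5.5.
       U_Y = n1*n2 - U_X = 40 - 5.5 = 34.5.
Step 4: Ties are present, so use the tie-corrected normal approximation (with continuity correction) for the p-value.
Step 5: p-value = 0.040149; compare to alpha = 0.05. reject H0.

U_X = 5.5, p = 0.040149, reject H0 at alpha = 0.05.


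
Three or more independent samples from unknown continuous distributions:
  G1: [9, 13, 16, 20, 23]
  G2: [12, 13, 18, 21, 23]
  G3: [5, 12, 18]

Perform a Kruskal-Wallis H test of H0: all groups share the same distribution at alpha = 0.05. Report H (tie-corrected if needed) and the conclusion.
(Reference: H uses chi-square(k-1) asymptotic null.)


Step 1: Combine all N = 13 observations and assign midranks.
sorted (value, group, rank): (5,G3,1), (9,G1,2), (12,G2,3.5), (12,G3,3.5), (13,G1,5.5), (13,G2,5.5), (16,G1,7), (18,G2,8.5), (18,G3,8.5), (20,G1,10), (21,G2,11), (23,G1,12.5), (23,G2,12.5)
Step 2: Sum ranks within each group.
R_1 = 37 (n_1 = 5)
R_2 = 41 (n_2 = 5)
R_3 = 13 (n_3 = 3)
Step 3: H = 12/(N(N+1)) * sum(R_i^2/n_i) - 3(N+1)
     = 12/(13*14) * (37^2/5 + 41^2/5 + 13^2/3) - 3*14
     = 0.065934 * 666.333 - 42
     = 1.934066.
Step 4: Ties present; correction factor C = 1 - 24/(13^3 - 13) = 0.989011. Corrected H = 1.934066 / 0.989011 = 1.955556.
Step 5: Under H0, H ~ chi^2(2); p-value = 0.376146.
Step 6: alpha = 0.05. fail to reject H0.

H = 1.9556, df = 2, p = 0.376146, fail to reject H0.


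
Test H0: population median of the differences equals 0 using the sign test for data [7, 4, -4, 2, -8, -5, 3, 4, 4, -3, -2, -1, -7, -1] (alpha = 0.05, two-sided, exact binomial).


Step 1: Discard zero differences. Original n = 14; n_eff = number of nonzero differences = 14.
Nonzero differences (with sign): +7, +4, -4, +2, -8, -5, +3, +4, +4, -3, -2, -1, -7, -1
Step 2: Count signs: positive = 6, negative = 8.
Step 3: Under H0: P(positive) = 0.5, so the number of positives S ~ Bin(14, 0.5).
Step 4: Two-sided exact p-value = sum of Bin(14,0.5) probabilities at or below the observed probability = 0.790527.
Step 5: alpha = 0.05. fail to reject H0.

n_eff = 14, pos = 6, neg = 8, p = 0.790527, fail to reject H0.


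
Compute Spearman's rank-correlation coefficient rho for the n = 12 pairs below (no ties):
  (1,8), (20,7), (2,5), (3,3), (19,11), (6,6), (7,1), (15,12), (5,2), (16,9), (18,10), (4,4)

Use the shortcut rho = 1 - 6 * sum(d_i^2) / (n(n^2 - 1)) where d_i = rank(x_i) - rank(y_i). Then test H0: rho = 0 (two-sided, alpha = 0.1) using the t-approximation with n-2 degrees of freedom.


Step 1: Rank x and y separately (midranks; no ties here).
rank(x): 1->1, 20->12, 2->2, 3->3, 19->11, 6->6, 7->7, 15->8, 5->5, 16->9, 18->10, 4->4
rank(y): 8->8, 7->7, 5->5, 3->3, 11->11, 6->6, 1->1, 12->12, 2->2, 9->9, 10->10, 4->4
Step 2: d_i = R_x(i) - R_y(i); compute d_i^2.
  (1-8)^2=49, (12-7)^2=25, (2-5)^2=9, (3-3)^2=0, (11-11)^2=0, (6-6)^2=0, (7-1)^2=36, (8-12)^2=16, (5-2)^2=9, (9-9)^2=0, (10-10)^2=0, (4-4)^2=0
sum(d^2) = 144.
Step 3: rho = 1 - 6*144 / (12*(12^2 - 1)) = 1 - 864/1716 = 0.496503.
Step 4: Under H0, t = rho * sqrt((n-2)/(1-rho^2)) = 1.8088 ~ t(10).
Step 5: Two-sided p-value from the t-distribution with 10 df = 0.100603.
Step 6: alpha = 0.1. fail to reject H0.

rho = 0.4965, p = 0.100603, fail to reject H0 at alpha = 0.1.


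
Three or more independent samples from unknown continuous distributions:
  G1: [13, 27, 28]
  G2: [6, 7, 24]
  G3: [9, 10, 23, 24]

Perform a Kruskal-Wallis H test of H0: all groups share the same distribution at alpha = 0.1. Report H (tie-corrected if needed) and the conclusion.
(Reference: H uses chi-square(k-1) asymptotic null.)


Step 1: Combine all N = 10 observations and assign midranks.
sorted (value, group, rank): (6,G2,1), (7,G2,2), (9,G3,3), (10,G3,4), (13,G1,5), (23,G3,6), (24,G2,7.5), (24,G3,7.5), (27,G1,9), (28,G1,10)
Step 2: Sum ranks within each group.
R_1 = 24 (n_1 = 3)
R_2 = 10.5 (n_2 = 3)
R_3 = 20.5 (n_3 = 4)
Step 3: H = 12/(N(N+1)) * sum(R_i^2/n_i) - 3(N+1)
     = 12/(10*11) * (24^2/3 + 10.5^2/3 + 20.5^2/4) - 3*11
     = 0.109091 * 333.812 - 33
     = 3.415909.
Step 4: Ties present; correction factor C = 1 - 6/(10^3 - 10) = 0.993939. Corrected H = 3.415909 / 0.993939 = 3.436738.
Step 5: Under H0, H ~ chi^2(2); p-value = 0.179358.
Step 6: alpha = 0.1. fail to reject H0.

H = 3.4367, df = 2, p = 0.179358, fail to reject H0.


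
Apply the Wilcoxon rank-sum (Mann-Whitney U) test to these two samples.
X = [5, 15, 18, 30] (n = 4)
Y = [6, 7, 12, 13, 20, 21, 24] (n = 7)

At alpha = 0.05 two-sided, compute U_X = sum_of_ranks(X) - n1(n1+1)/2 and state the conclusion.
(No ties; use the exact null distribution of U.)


Step 1: Combine and sort all 11 observations; assign midranks.
sorted (value, group): (5,X), (6,Y), (7,Y), (12,Y), (13,Y), (15,X), (18,X), (20,Y), (21,Y), (24,Y), (30,X)
ranks: 5->1, 6->2, 7->3, 12->4, 13->5, 15->6, 18->7, 20->8, 21->9, 24->10, 30->11
Step 2: Rank sum for X: R1 = 1 + 6 + 7 + 11 = 25.
Step 3: U_X = R1 - n1(n1+1)/2 = 25 - 4*5/2 = 25 - 10 = 15.
       U_Y = n1*n2 - U_X = 28 - 15 = 13.
Step 4: No ties, so the exact null distribution of U (based on enumerating the C(11,4) = 330 equally likely rank assignments) gives the two-sided p-value.
Step 5: p-value = 0.927273; compare to alpha = 0.05. fail to reject H0.

U_X = 15, p = 0.927273, fail to reject H0 at alpha = 0.05.


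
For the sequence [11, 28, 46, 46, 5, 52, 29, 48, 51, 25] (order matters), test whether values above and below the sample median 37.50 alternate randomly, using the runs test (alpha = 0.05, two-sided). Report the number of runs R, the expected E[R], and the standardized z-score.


Step 1: Compute median = 37.50; label A = above, B = below.
Labels in order: BBAABABAAB  (n_A = 5, n_B = 5)
Step 2: Count runs R = 7.
Step 3: Under H0 (random ordering), E[R] = 2*n_A*n_B/(n_A+n_B) + 1 = 2*5*5/10 + 1 = 6.0000.
        Var[R] = 2*n_A*n_B*(2*n_A*n_B - n_A - n_B) / ((n_A+n_B)^2 * (n_A+n_B-1)) = 2000/900 = 2.2222.
        SD[R] = 1.4907.
Step 4: Continuity-corrected z = (R - 0.5 - E[R]) / SD[R] = (7 - 0.5 - 6.0000) / 1.4907 = 0.3354.
Step 5: Two-sided p-value via normal approximation = 2*(1 - Phi(|z|)) = 0.737316.
Step 6: alpha = 0.05. fail to reject H0.

R = 7, z = 0.3354, p = 0.737316, fail to reject H0.


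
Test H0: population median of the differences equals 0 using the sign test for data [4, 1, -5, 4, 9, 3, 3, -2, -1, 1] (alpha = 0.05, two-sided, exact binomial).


Step 1: Discard zero differences. Original n = 10; n_eff = number of nonzero differences = 10.
Nonzero differences (with sign): +4, +1, -5, +4, +9, +3, +3, -2, -1, +1
Step 2: Count signs: positive = 7, negative = 3.
Step 3: Under H0: P(positive) = 0.5, so the number of positives S ~ Bin(10, 0.5).
Step 4: Two-sided exact p-value = sum of Bin(10,0.5) probabilities at or below the observed probability = 0.343750.
Step 5: alpha = 0.05. fail to reject H0.

n_eff = 10, pos = 7, neg = 3, p = 0.343750, fail to reject H0.


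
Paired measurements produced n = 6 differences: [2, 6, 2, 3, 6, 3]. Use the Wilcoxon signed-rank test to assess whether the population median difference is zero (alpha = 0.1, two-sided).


Step 1: Drop any zero differences (none here) and take |d_i|.
|d| = [2, 6, 2, 3, 6, 3]
Step 2: Midrank |d_i| (ties get averaged ranks).
ranks: |2|->1.5, |6|->5.5, |2|->1.5, |3|->3.5, |6|->5.5, |3|->3.5
Step 3: Attach original signs; sum ranks with positive sign and with negative sign.
W+ = 1.5 + 5.5 + 1.5 + 3.5 + 5.5 + 3.5 = 21
W- = 0 = 0
(Check: W+ + W- = 21 should equal n(n+1)/2 = 21.)
Step 4: Test statistic W = min(W+, W-) = 0.
Step 5: Ties in |d|, so use the tie-corrected normal approximation.
        E[W] = n(n+1)/4 = 6*7/4 = 10.5.
        Tie groups: |d|=2 (t=2), |d|=3 (t=2), |d|=6 (t=2); sum(t^3 - t) = 18.
        Var[W] = n(n+1)(2n+1)/24 - sum(t^3-t)/48 = 546/24 - 18/48 = 22.375.
        z = (W - E[W]) / sqrt(Var[W]) = (0 - 10.5) / 4.7302 = -2.2198.
        Two-sided p = 2*Phi(z) = 0.026434.
Step 6: alpha = 0.1. reject H0.

W+ = 21, W- = 0, W = min = 0, p = 0.026434, reject H0.


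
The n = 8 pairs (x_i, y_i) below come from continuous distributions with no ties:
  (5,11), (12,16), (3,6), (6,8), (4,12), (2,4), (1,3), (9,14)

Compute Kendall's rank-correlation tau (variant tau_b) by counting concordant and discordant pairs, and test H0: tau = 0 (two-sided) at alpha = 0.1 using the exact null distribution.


Step 1: Enumerate the 28 unordered pairs (i,j) with i<j and classify each by sign(x_j-x_i) * sign(y_j-y_i).
  (1,2):dx=+7,dy=+5->C; (1,3):dx=-2,dy=-5->C; (1,4):dx=+1,dy=-3->D; (1,5):dx=-1,dy=+1->D
  (1,6):dx=-3,dy=-7->C; (1,7):dx=-4,dy=-8->C; (1,8):dx=+4,dy=+3->C; (2,3):dx=-9,dy=-10->C
  (2,4):dx=-6,dy=-8->C; (2,5):dx=-8,dy=-4->C; (2,6):dx=-10,dy=-12->C; (2,7):dx=-11,dy=-13->C
  (2,8):dx=-3,dy=-2->C; (3,4):dx=+3,dy=+2->C; (3,5):dx=+1,dy=+6->C; (3,6):dx=-1,dy=-2->C
  (3,7):dx=-2,dy=-3->C; (3,8):dx=+6,dy=+8->C; (4,5):dx=-2,dy=+4->D; (4,6):dx=-4,dy=-4->C
  (4,7):dx=-5,dy=-5->C; (4,8):dx=+3,dy=+6->C; (5,6):dx=-2,dy=-8->C; (5,7):dx=-3,dy=-9->C
  (5,8):dx=+5,dy=+2->C; (6,7):dx=-1,dy=-1->C; (6,8):dx=+7,dy=+10->C; (7,8):dx=+8,dy=+11->C
Step 2: C = 25, D = 3, total pairs = 28.
Step 3: tau = (C - D)/(n(n-1)/2) = (25 - 3)/28 = 0.785714.
Step 4: Exact two-sided p-value (enumerate n! = 40320 permutations of y under H0): p = 0.005506.
Step 5: alpha = 0.1. reject H0.

tau_b = 0.7857 (C=25, D=3), p = 0.005506, reject H0.


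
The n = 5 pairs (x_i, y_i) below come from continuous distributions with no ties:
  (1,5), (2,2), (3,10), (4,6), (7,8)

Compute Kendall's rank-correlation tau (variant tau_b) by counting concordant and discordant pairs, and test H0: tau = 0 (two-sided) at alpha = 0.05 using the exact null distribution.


Step 1: Enumerate the 10 unordered pairs (i,j) with i<j and classify each by sign(x_j-x_i) * sign(y_j-y_i).
  (1,2):dx=+1,dy=-3->D; (1,3):dx=+2,dy=+5->C; (1,4):dx=+3,dy=+1->C; (1,5):dx=+6,dy=+3->C
  (2,3):dx=+1,dy=+8->C; (2,4):dx=+2,dy=+4->C; (2,5):dx=+5,dy=+6->C; (3,4):dx=+1,dy=-4->D
  (3,5):dx=+4,dy=-2->D; (4,5):dx=+3,dy=+2->C
Step 2: C = 7, D = 3, total pairs = 10.
Step 3: tau = (C - D)/(n(n-1)/2) = (7 - 3)/10 = 0.400000.
Step 4: Exact two-sided p-value (enumerate n! = 120 permutations of y under H0): p = 0.483333.
Step 5: alpha = 0.05. fail to reject H0.

tau_b = 0.4000 (C=7, D=3), p = 0.483333, fail to reject H0.


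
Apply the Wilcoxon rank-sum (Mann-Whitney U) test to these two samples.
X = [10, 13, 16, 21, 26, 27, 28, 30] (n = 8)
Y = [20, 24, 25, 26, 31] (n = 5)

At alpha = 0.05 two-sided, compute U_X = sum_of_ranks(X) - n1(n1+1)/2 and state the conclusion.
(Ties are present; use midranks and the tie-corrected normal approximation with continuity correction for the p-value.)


Step 1: Combine and sort all 13 observations; assign midranks.
sorted (value, group): (10,X), (13,X), (16,X), (20,Y), (21,X), (24,Y), (25,Y), (26,X), (26,Y), (27,X), (28,X), (30,X), (31,Y)
ranks: 10->1, 13->2, 16->3, 20->4, 21->5, 24->6, 25->7, 26->8.5, 26->8.5, 27->10, 28->11, 30->12, 31->13
Step 2: Rank sum for X: R1 = 1 + 2 + 3 + 5 + 8.5 + 10 + 11 + 12 = 52.5.
Step 3: U_X = R1 - n1(n1+1)/2 = 52.5 - 8*9/2 = 52.5 - 36 = 16.5.
       U_Y = n1*n2 - U_X = 40 - 16.5 = 23.5.
Step 4: Ties are present, so use the tie-corrected normal approximation (with continuity correction) for the p-value.
Step 5: p-value = 0.660111; compare to alpha = 0.05. fail to reject H0.

U_X = 16.5, p = 0.660111, fail to reject H0 at alpha = 0.05.


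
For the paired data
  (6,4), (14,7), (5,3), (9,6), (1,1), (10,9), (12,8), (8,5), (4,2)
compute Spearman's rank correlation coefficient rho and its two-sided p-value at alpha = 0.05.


Step 1: Rank x and y separately (midranks; no ties here).
rank(x): 6->4, 14->9, 5->3, 9->6, 1->1, 10->7, 12->8, 8->5, 4->2
rank(y): 4->4, 7->7, 3->3, 6->6, 1->1, 9->9, 8->8, 5->5, 2->2
Step 2: d_i = R_x(i) - R_y(i); compute d_i^2.
  (4-4)^2=0, (9-7)^2=4, (3-3)^2=0, (6-6)^2=0, (1-1)^2=0, (7-9)^2=4, (8-8)^2=0, (5-5)^2=0, (2-2)^2=0
sum(d^2) = 8.
Step 3: rho = 1 - 6*8 / (9*(9^2 - 1)) = 1 - 48/720 = 0.933333.
Step 4: Under H0, t = rho * sqrt((n-2)/(1-rho^2)) = 6.8783 ~ t(7).
Step 5: Two-sided p-value from the t-distribution with 7 df = 0.000236.
Step 6: alpha = 0.05. reject H0.

rho = 0.9333, p = 0.000236, reject H0 at alpha = 0.05.


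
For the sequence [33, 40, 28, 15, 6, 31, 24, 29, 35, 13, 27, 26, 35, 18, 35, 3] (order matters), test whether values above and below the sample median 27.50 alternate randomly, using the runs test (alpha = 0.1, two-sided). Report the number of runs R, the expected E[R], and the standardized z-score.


Step 1: Compute median = 27.50; label A = above, B = below.
Labels in order: AAABBABAABBBABAB  (n_A = 8, n_B = 8)
Step 2: Count runs R = 10.
Step 3: Under H0 (random ordering), E[R] = 2*n_A*n_B/(n_A+n_B) + 1 = 2*8*8/16 + 1 = 9.0000.
        Var[R] = 2*n_A*n_B*(2*n_A*n_B - n_A - n_B) / ((n_A+n_B)^2 * (n_A+n_B-1)) = 14336/3840 = 3.7333.
        SD[R] = 1.9322.
Step 4: Continuity-corrected z = (R - 0.5 - E[R]) / SD[R] = (10 - 0.5 - 9.0000) / 1.9322 = 0.2588.
Step 5: Two-sided p-value via normal approximation = 2*(1 - Phi(|z|)) = 0.795809.
Step 6: alpha = 0.1. fail to reject H0.

R = 10, z = 0.2588, p = 0.795809, fail to reject H0.


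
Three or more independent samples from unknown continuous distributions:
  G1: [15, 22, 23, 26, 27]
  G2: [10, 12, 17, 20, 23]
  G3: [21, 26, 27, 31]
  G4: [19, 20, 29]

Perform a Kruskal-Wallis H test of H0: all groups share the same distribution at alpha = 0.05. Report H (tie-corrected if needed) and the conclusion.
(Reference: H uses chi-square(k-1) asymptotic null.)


Step 1: Combine all N = 17 observations and assign midranks.
sorted (value, group, rank): (10,G2,1), (12,G2,2), (15,G1,3), (17,G2,4), (19,G4,5), (20,G2,6.5), (20,G4,6.5), (21,G3,8), (22,G1,9), (23,G1,10.5), (23,G2,10.5), (26,G1,12.5), (26,G3,12.5), (27,G1,14.5), (27,G3,14.5), (29,G4,16), (31,G3,17)
Step 2: Sum ranks within each group.
R_1 = 49.5 (n_1 = 5)
R_2 = 24 (n_2 = 5)
R_3 = 52 (n_3 = 4)
R_4 = 27.5 (n_4 = 3)
Step 3: H = 12/(N(N+1)) * sum(R_i^2/n_i) - 3(N+1)
     = 12/(17*18) * (49.5^2/5 + 24^2/5 + 52^2/4 + 27.5^2/3) - 3*18
     = 0.039216 * 1533.33 - 54
     = 6.130719.
Step 4: Ties present; correction factor C = 1 - 24/(17^3 - 17) = 0.995098. Corrected H = 6.130719 / 0.995098 = 6.160920.
Step 5: Under H0, H ~ chi^2(3); p-value = 0.104038.
Step 6: alpha = 0.05. fail to reject H0.

H = 6.1609, df = 3, p = 0.104038, fail to reject H0.


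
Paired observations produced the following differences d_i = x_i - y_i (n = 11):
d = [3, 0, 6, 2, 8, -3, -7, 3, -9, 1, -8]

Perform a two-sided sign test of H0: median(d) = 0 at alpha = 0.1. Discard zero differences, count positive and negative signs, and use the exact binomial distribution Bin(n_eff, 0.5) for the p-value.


Step 1: Discard zero differences. Original n = 11; n_eff = number of nonzero differences = 10.
Nonzero differences (with sign): +3, +6, +2, +8, -3, -7, +3, -9, +1, -8
Step 2: Count signs: positive = 6, negative = 4.
Step 3: Under H0: P(positive) = 0.5, so the number of positives S ~ Bin(10, 0.5).
Step 4: Two-sided exact p-value = sum of Bin(10,0.5) probabilities at or below the observed probability = 0.753906.
Step 5: alpha = 0.1. fail to reject H0.

n_eff = 10, pos = 6, neg = 4, p = 0.753906, fail to reject H0.


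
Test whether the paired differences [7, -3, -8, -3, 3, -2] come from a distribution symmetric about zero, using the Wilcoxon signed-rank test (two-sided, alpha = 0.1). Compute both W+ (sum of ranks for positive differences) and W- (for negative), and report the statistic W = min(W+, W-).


Step 1: Drop any zero differences (none here) and take |d_i|.
|d| = [7, 3, 8, 3, 3, 2]
Step 2: Midrank |d_i| (ties get averaged ranks).
ranks: |7|->5, |3|->3, |8|->6, |3|->3, |3|->3, |2|->1
Step 3: Attach original signs; sum ranks with positive sign and with negative sign.
W+ = 5 + 3 = 8
W- = 3 + 6 + 3 + 1 = 13
(Check: W+ + W- = 21 should equal n(n+1)/2 = 21.)
Step 4: Test statistic W = min(W+, W-) = 8.
Step 5: Ties in |d|, so use the tie-corrected normal approximation.
        E[W] = n(n+1)/4 = 6*7/4 = 10.5.
        Tie groups: |d|=3 (t=3); sum(t^3 - t) = 24.
        Var[W] = n(n+1)(2n+1)/24 - sum(t^3-t)/48 = 546/24 - 24/48 = 22.25.
        z = (W - E[W]) / sqrt(Var[W]) = (8 - 10.5) / 4.7170 = -0.5300.
        Two-sided p = 2*Phi(z) = 0.596113.
Step 6: alpha = 0.1. fail to reject H0.

W+ = 8, W- = 13, W = min = 8, p = 0.596113, fail to reject H0.


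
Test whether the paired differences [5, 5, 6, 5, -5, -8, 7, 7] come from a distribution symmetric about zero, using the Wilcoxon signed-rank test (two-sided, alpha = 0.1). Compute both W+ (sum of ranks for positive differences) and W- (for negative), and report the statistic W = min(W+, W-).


Step 1: Drop any zero differences (none here) and take |d_i|.
|d| = [5, 5, 6, 5, 5, 8, 7, 7]
Step 2: Midrank |d_i| (ties get averaged ranks).
ranks: |5|->2.5, |5|->2.5, |6|->5, |5|->2.5, |5|->2.5, |8|->8, |7|->6.5, |7|->6.5
Step 3: Attach original signs; sum ranks with positive sign and with negative sign.
W+ = 2.5 + 2.5 + 5 + 2.5 + 6.5 + 6.5 = 25.5
W- = 2.5 + 8 = 10.5
(Check: W+ + W- = 36 should equal n(n+1)/2 = 36.)
Step 4: Test statistic W = min(W+, W-) = 10.5.
Step 5: Ties in |d|, so use the tie-corrected normal approximation.
        E[W] = n(n+1)/4 = 8*9/4 = 18.
        Tie groups: |d|=5 (t=4), |d|=7 (t=2); sum(t^3 - t) = 66.
        Var[W] = n(n+1)(2n+1)/24 - sum(t^3-t)/48 = 1224/24 - 66/48 = 49.625.
        z = (W - E[W]) / sqrt(Var[W]) = (10.5 - 18) / 7.0445 = -1.0647.
        Two-sided p = 2*Phi(z) = 0.287030.
Step 6: alpha = 0.1. fail to reject H0.

W+ = 25.5, W- = 10.5, W = min = 10.5, p = 0.287030, fail to reject H0.


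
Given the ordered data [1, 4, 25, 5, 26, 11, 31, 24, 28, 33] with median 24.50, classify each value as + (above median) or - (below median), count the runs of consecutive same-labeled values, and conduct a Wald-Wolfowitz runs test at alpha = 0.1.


Step 1: Compute median = 24.50; label A = above, B = below.
Labels in order: BBABABABAA  (n_A = 5, n_B = 5)
Step 2: Count runs R = 8.
Step 3: Under H0 (random ordering), E[R] = 2*n_A*n_B/(n_A+n_B) + 1 = 2*5*5/10 + 1 = 6.0000.
        Var[R] = 2*n_A*n_B*(2*n_A*n_B - n_A - n_B) / ((n_A+n_B)^2 * (n_A+n_B-1)) = 2000/900 = 2.2222.
        SD[R] = 1.4907.
Step 4: Continuity-corrected z = (R - 0.5 - E[R]) / SD[R] = (8 - 0.5 - 6.0000) / 1.4907 = 1.0062.
Step 5: Two-sided p-value via normal approximation = 2*(1 - Phi(|z|)) = 0.314305.
Step 6: alpha = 0.1. fail to reject H0.

R = 8, z = 1.0062, p = 0.314305, fail to reject H0.


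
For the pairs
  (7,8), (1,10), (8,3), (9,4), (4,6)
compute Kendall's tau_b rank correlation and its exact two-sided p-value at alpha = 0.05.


Step 1: Enumerate the 10 unordered pairs (i,j) with i<j and classify each by sign(x_j-x_i) * sign(y_j-y_i).
  (1,2):dx=-6,dy=+2->D; (1,3):dx=+1,dy=-5->D; (1,4):dx=+2,dy=-4->D; (1,5):dx=-3,dy=-2->C
  (2,3):dx=+7,dy=-7->D; (2,4):dx=+8,dy=-6->D; (2,5):dx=+3,dy=-4->D; (3,4):dx=+1,dy=+1->C
  (3,5):dx=-4,dy=+3->D; (4,5):dx=-5,dy=+2->D
Step 2: C = 2, D = 8, total pairs = 10.
Step 3: tau = (C - D)/(n(n-1)/2) = (2 - 8)/10 = -0.600000.
Step 4: Exact two-sided p-value (enumerate n! = 120 permutations of y under H0): p = 0.233333.
Step 5: alpha = 0.05. fail to reject H0.

tau_b = -0.6000 (C=2, D=8), p = 0.233333, fail to reject H0.


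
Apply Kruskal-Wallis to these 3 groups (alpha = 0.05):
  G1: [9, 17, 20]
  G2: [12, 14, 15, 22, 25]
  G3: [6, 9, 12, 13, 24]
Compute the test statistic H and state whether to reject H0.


Step 1: Combine all N = 13 observations and assign midranks.
sorted (value, group, rank): (6,G3,1), (9,G1,2.5), (9,G3,2.5), (12,G2,4.5), (12,G3,4.5), (13,G3,6), (14,G2,7), (15,G2,8), (17,G1,9), (20,G1,10), (22,G2,11), (24,G3,12), (25,G2,13)
Step 2: Sum ranks within each group.
R_1 = 21.5 (n_1 = 3)
R_2 = 43.5 (n_2 = 5)
R_3 = 26 (n_3 = 5)
Step 3: H = 12/(N(N+1)) * sum(R_i^2/n_i) - 3(N+1)
     = 12/(13*14) * (21.5^2/3 + 43.5^2/5 + 26^2/5) - 3*14
     = 0.065934 * 667.733 - 42
     = 2.026374.
Step 4: Ties present; correction factor C = 1 - 12/(13^3 - 13) = 0.994505. Corrected H = 2.026374 / 0.994505 = 2.037569.
Step 5: Under H0, H ~ chi^2(2); p-value = 0.361033.
Step 6: alpha = 0.05. fail to reject H0.

H = 2.0376, df = 2, p = 0.361033, fail to reject H0.


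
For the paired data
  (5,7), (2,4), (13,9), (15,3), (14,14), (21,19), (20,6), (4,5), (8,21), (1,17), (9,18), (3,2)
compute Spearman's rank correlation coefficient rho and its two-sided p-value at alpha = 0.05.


Step 1: Rank x and y separately (midranks; no ties here).
rank(x): 5->5, 2->2, 13->8, 15->10, 14->9, 21->12, 20->11, 4->4, 8->6, 1->1, 9->7, 3->3
rank(y): 7->6, 4->3, 9->7, 3->2, 14->8, 19->11, 6->5, 5->4, 21->12, 17->9, 18->10, 2->1
Step 2: d_i = R_x(i) - R_y(i); compute d_i^2.
  (5-6)^2=1, (2-3)^2=1, (8-7)^2=1, (10-2)^2=64, (9-8)^2=1, (12-11)^2=1, (11-5)^2=36, (4-4)^2=0, (6-12)^2=36, (1-9)^2=64, (7-10)^2=9, (3-1)^2=4
sum(d^2) = 218.
Step 3: rho = 1 - 6*218 / (12*(12^2 - 1)) = 1 - 1308/1716 = 0.237762.
Step 4: Under H0, t = rho * sqrt((n-2)/(1-rho^2)) = 0.7741 ~ t(10).
Step 5: Two-sided p-value from the t-distribution with 10 df = 0.456801.
Step 6: alpha = 0.05. fail to reject H0.

rho = 0.2378, p = 0.456801, fail to reject H0 at alpha = 0.05.


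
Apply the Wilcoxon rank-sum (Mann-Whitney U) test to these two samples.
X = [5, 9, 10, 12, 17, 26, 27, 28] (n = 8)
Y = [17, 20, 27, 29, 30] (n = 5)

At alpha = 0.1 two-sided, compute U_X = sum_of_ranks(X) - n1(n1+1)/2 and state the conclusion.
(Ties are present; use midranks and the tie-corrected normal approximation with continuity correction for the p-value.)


Step 1: Combine and sort all 13 observations; assign midranks.
sorted (value, group): (5,X), (9,X), (10,X), (12,X), (17,X), (17,Y), (20,Y), (26,X), (27,X), (27,Y), (28,X), (29,Y), (30,Y)
ranks: 5->1, 9->2, 10->3, 12->4, 17->5.5, 17->5.5, 20->7, 26->8, 27->9.5, 27->9.5, 28->11, 29->12, 30->13
Step 2: Rank sum for X: R1 = 1 + 2 + 3 + 4 + 5.5 + 8 + 9.5 + 11 = 44.
Step 3: U_X = R1 - n1(n1+1)/2 = 44 - 8*9/2 = 44 - 36 = 8.
       U_Y = n1*n2 - U_X = 40 - 8 = 32.
Step 4: Ties are present, so use the tie-corrected normal approximation (with continuity correction) for the p-value.
Step 5: p-value = 0.091397; compare to alpha = 0.1. reject H0.

U_X = 8, p = 0.091397, reject H0 at alpha = 0.1.


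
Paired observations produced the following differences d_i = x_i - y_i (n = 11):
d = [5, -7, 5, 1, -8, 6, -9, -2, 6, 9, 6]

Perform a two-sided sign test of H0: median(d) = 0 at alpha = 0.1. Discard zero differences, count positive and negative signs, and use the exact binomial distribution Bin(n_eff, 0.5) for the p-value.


Step 1: Discard zero differences. Original n = 11; n_eff = number of nonzero differences = 11.
Nonzero differences (with sign): +5, -7, +5, +1, -8, +6, -9, -2, +6, +9, +6
Step 2: Count signs: positive = 7, negative = 4.
Step 3: Under H0: P(positive) = 0.5, so the number of positives S ~ Bin(11, 0.5).
Step 4: Two-sided exact p-value = sum of Bin(11,0.5) probabilities at or below the observed probability = 0.548828.
Step 5: alpha = 0.1. fail to reject H0.

n_eff = 11, pos = 7, neg = 4, p = 0.548828, fail to reject H0.


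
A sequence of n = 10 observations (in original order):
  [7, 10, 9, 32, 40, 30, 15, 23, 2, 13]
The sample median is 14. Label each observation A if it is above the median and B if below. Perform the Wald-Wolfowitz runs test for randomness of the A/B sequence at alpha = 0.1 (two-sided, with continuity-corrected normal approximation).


Step 1: Compute median = 14; label A = above, B = below.
Labels in order: BBBAAAAABB  (n_A = 5, n_B = 5)
Step 2: Count runs R = 3.
Step 3: Under H0 (random ordering), E[R] = 2*n_A*n_B/(n_A+n_B) + 1 = 2*5*5/10 + 1 = 6.0000.
        Var[R] = 2*n_A*n_B*(2*n_A*n_B - n_A - n_B) / ((n_A+n_B)^2 * (n_A+n_B-1)) = 2000/900 = 2.2222.
        SD[R] = 1.4907.
Step 4: Continuity-corrected z = (R + 0.5 - E[R]) / SD[R] = (3 + 0.5 - 6.0000) / 1.4907 = -1.6771.
Step 5: Two-sided p-value via normal approximation = 2*(1 - Phi(|z|)) = 0.093533.
Step 6: alpha = 0.1. reject H0.

R = 3, z = -1.6771, p = 0.093533, reject H0.


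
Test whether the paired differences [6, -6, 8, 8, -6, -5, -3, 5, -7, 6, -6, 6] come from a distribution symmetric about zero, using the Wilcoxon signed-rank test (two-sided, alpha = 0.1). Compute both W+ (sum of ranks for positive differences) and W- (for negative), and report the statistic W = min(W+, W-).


Step 1: Drop any zero differences (none here) and take |d_i|.
|d| = [6, 6, 8, 8, 6, 5, 3, 5, 7, 6, 6, 6]
Step 2: Midrank |d_i| (ties get averaged ranks).
ranks: |6|->6.5, |6|->6.5, |8|->11.5, |8|->11.5, |6|->6.5, |5|->2.5, |3|->1, |5|->2.5, |7|->10, |6|->6.5, |6|->6.5, |6|->6.5
Step 3: Attach original signs; sum ranks with positive sign and with negative sign.
W+ = 6.5 + 11.5 + 11.5 + 2.5 + 6.5 + 6.5 = 45
W- = 6.5 + 6.5 + 2.5 + 1 + 10 + 6.5 = 33
(Check: W+ + W- = 78 should equal n(n+1)/2 = 78.)
Step 4: Test statistic W = min(W+, W-) = 33.
Step 5: Ties in |d|, so use the tie-corrected normal approximation.
        E[W] = n(n+1)/4 = 12*13/4 = 39.
        Tie groups: |d|=5 (t=2), |d|=6 (t=6), |d|=8 (t=2); sum(t^3 - t) = 222.
        Var[W] = n(n+1)(2n+1)/24 - sum(t^3-t)/48 = 3900/24 - 222/48 = 157.875.
        z = (W - E[W]) / sqrt(Var[W]) = (33 - 39) / 12.5648 = -0.4775.
        Two-sided p = 2*Phi(z) = 0.632990.
Step 6: alpha = 0.1. fail to reject H0.

W+ = 45, W- = 33, W = min = 33, p = 0.632990, fail to reject H0.


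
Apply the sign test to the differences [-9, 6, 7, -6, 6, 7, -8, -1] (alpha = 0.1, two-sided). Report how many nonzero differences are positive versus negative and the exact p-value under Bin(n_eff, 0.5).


Step 1: Discard zero differences. Original n = 8; n_eff = number of nonzero differences = 8.
Nonzero differences (with sign): -9, +6, +7, -6, +6, +7, -8, -1
Step 2: Count signs: positive = 4, negative = 4.
Step 3: Under H0: P(positive) = 0.5, so the number of positives S ~ Bin(8, 0.5).
Step 4: Two-sided exact p-value = sum of Bin(8,0.5) probabilities at or below the observed probability = 1.000000.
Step 5: alpha = 0.1. fail to reject H0.

n_eff = 8, pos = 4, neg = 4, p = 1.000000, fail to reject H0.


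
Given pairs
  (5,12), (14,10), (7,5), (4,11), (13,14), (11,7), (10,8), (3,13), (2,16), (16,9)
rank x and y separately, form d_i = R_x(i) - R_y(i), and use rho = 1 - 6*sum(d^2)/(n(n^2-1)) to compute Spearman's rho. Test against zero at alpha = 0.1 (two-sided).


Step 1: Rank x and y separately (midranks; no ties here).
rank(x): 5->4, 14->9, 7->5, 4->3, 13->8, 11->7, 10->6, 3->2, 2->1, 16->10
rank(y): 12->7, 10->5, 5->1, 11->6, 14->9, 7->2, 8->3, 13->8, 16->10, 9->4
Step 2: d_i = R_x(i) - R_y(i); compute d_i^2.
  (4-7)^2=9, (9-5)^2=16, (5-1)^2=16, (3-6)^2=9, (8-9)^2=1, (7-2)^2=25, (6-3)^2=9, (2-8)^2=36, (1-10)^2=81, (10-4)^2=36
sum(d^2) = 238.
Step 3: rho = 1 - 6*238 / (10*(10^2 - 1)) = 1 - 1428/990 = -0.442424.
Step 4: Under H0, t = rho * sqrt((n-2)/(1-rho^2)) = -1.3954 ~ t(8).
Step 5: Two-sided p-value from the t-distribution with 8 df = 0.200423.
Step 6: alpha = 0.1. fail to reject H0.

rho = -0.4424, p = 0.200423, fail to reject H0 at alpha = 0.1.


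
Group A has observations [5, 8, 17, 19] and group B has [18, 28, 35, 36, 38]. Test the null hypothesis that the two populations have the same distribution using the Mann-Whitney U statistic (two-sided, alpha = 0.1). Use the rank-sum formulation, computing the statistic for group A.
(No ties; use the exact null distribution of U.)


Step 1: Combine and sort all 9 observations; assign midranks.
sorted (value, group): (5,X), (8,X), (17,X), (18,Y), (19,X), (28,Y), (35,Y), (36,Y), (38,Y)
ranks: 5->1, 8->2, 17->3, 18->4, 19->5, 28->6, 35->7, 36->8, 38->9
Step 2: Rank sum for X: R1 = 1 + 2 + 3 + 5 = 11.
Step 3: U_X = R1 - n1(n1+1)/2 = 11 - 4*5/2 = 11 - 10 = 1.
       U_Y = n1*n2 - U_X = 20 - 1 = 19.
Step 4: No ties, so the exact null distribution of U (based on enumerating the C(9,4) = 126 equally likely rank assignments) gives the two-sided p-value.
Step 5: p-value = 0.031746; compare to alpha = 0.1. reject H0.

U_X = 1, p = 0.031746, reject H0 at alpha = 0.1.


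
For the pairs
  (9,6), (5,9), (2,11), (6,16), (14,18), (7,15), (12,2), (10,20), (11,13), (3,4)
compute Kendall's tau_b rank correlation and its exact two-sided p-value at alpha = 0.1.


Step 1: Enumerate the 45 unordered pairs (i,j) with i<j and classify each by sign(x_j-x_i) * sign(y_j-y_i).
  (1,2):dx=-4,dy=+3->D; (1,3):dx=-7,dy=+5->D; (1,4):dx=-3,dy=+10->D; (1,5):dx=+5,dy=+12->C
  (1,6):dx=-2,dy=+9->D; (1,7):dx=+3,dy=-4->D; (1,8):dx=+1,dy=+14->C; (1,9):dx=+2,dy=+7->C
  (1,10):dx=-6,dy=-2->C; (2,3):dx=-3,dy=+2->D; (2,4):dx=+1,dy=+7->C; (2,5):dx=+9,dy=+9->C
  (2,6):dx=+2,dy=+6->C; (2,7):dx=+7,dy=-7->D; (2,8):dx=+5,dy=+11->C; (2,9):dx=+6,dy=+4->C
  (2,10):dx=-2,dy=-5->C; (3,4):dx=+4,dy=+5->C; (3,5):dx=+12,dy=+7->C; (3,6):dx=+5,dy=+4->C
  (3,7):dx=+10,dy=-9->D; (3,8):dx=+8,dy=+9->C; (3,9):dx=+9,dy=+2->C; (3,10):dx=+1,dy=-7->D
  (4,5):dx=+8,dy=+2->C; (4,6):dx=+1,dy=-1->D; (4,7):dx=+6,dy=-14->D; (4,8):dx=+4,dy=+4->C
  (4,9):dx=+5,dy=-3->D; (4,10):dx=-3,dy=-12->C; (5,6):dx=-7,dy=-3->C; (5,7):dx=-2,dy=-16->C
  (5,8):dx=-4,dy=+2->D; (5,9):dx=-3,dy=-5->C; (5,10):dx=-11,dy=-14->C; (6,7):dx=+5,dy=-13->D
  (6,8):dx=+3,dy=+5->C; (6,9):dx=+4,dy=-2->D; (6,10):dx=-4,dy=-11->C; (7,8):dx=-2,dy=+18->D
  (7,9):dx=-1,dy=+11->D; (7,10):dx=-9,dy=+2->D; (8,9):dx=+1,dy=-7->D; (8,10):dx=-7,dy=-16->C
  (9,10):dx=-8,dy=-9->C
Step 2: C = 26, D = 19, total pairs = 45.
Step 3: tau = (C - D)/(n(n-1)/2) = (26 - 19)/45 = 0.155556.
Step 4: Exact two-sided p-value (enumerate n! = 3628800 permutations of y under H0): p = 0.600654.
Step 5: alpha = 0.1. fail to reject H0.

tau_b = 0.1556 (C=26, D=19), p = 0.600654, fail to reject H0.


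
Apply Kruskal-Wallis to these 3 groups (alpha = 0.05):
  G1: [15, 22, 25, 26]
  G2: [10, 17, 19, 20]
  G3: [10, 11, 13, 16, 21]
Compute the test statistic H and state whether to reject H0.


Step 1: Combine all N = 13 observations and assign midranks.
sorted (value, group, rank): (10,G2,1.5), (10,G3,1.5), (11,G3,3), (13,G3,4), (15,G1,5), (16,G3,6), (17,G2,7), (19,G2,8), (20,G2,9), (21,G3,10), (22,G1,11), (25,G1,12), (26,G1,13)
Step 2: Sum ranks within each group.
R_1 = 41 (n_1 = 4)
R_2 = 25.5 (n_2 = 4)
R_3 = 24.5 (n_3 = 5)
Step 3: H = 12/(N(N+1)) * sum(R_i^2/n_i) - 3(N+1)
     = 12/(13*14) * (41^2/4 + 25.5^2/4 + 24.5^2/5) - 3*14
     = 0.065934 * 702.862 - 42
     = 4.342582.
Step 4: Ties present; correction factor C = 1 - 6/(13^3 - 13) = 0.997253. Corrected H = 4.342582 / 0.997253 = 4.354545.
Step 5: Under H0, H ~ chi^2(2); p-value = 0.113350.
Step 6: alpha = 0.05. fail to reject H0.

H = 4.3545, df = 2, p = 0.113350, fail to reject H0.


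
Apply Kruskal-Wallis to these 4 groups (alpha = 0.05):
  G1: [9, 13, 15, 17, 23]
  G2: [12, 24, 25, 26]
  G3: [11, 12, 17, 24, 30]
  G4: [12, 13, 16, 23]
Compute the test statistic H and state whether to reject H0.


Step 1: Combine all N = 18 observations and assign midranks.
sorted (value, group, rank): (9,G1,1), (11,G3,2), (12,G2,4), (12,G3,4), (12,G4,4), (13,G1,6.5), (13,G4,6.5), (15,G1,8), (16,G4,9), (17,G1,10.5), (17,G3,10.5), (23,G1,12.5), (23,G4,12.5), (24,G2,14.5), (24,G3,14.5), (25,G2,16), (26,G2,17), (30,G3,18)
Step 2: Sum ranks within each group.
R_1 = 38.5 (n_1 = 5)
R_2 = 51.5 (n_2 = 4)
R_3 = 49 (n_3 = 5)
R_4 = 32 (n_4 = 4)
Step 3: H = 12/(N(N+1)) * sum(R_i^2/n_i) - 3(N+1)
     = 12/(18*19) * (38.5^2/5 + 51.5^2/4 + 49^2/5 + 32^2/4) - 3*19
     = 0.035088 * 1695.71 - 57
     = 2.498684.
Step 4: Ties present; correction factor C = 1 - 48/(18^3 - 18) = 0.991744. Corrected H = 2.498684 / 0.991744 = 2.519485.
Step 5: Under H0, H ~ chi^2(3); p-value = 0.471780.
Step 6: alpha = 0.05. fail to reject H0.

H = 2.5195, df = 3, p = 0.471780, fail to reject H0.


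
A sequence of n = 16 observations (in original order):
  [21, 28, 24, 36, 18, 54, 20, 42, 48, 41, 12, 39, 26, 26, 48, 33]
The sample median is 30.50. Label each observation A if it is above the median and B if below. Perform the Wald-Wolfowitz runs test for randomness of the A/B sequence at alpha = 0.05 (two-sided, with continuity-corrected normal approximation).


Step 1: Compute median = 30.50; label A = above, B = below.
Labels in order: BBBABABAAABABBAA  (n_A = 8, n_B = 8)
Step 2: Count runs R = 10.
Step 3: Under H0 (random ordering), E[R] = 2*n_A*n_B/(n_A+n_B) + 1 = 2*8*8/16 + 1 = 9.0000.
        Var[R] = 2*n_A*n_B*(2*n_A*n_B - n_A - n_B) / ((n_A+n_B)^2 * (n_A+n_B-1)) = 14336/3840 = 3.7333.
        SD[R] = 1.9322.
Step 4: Continuity-corrected z = (R - 0.5 - E[R]) / SD[R] = (10 - 0.5 - 9.0000) / 1.9322 = 0.2588.
Step 5: Two-sided p-value via normal approximation = 2*(1 - Phi(|z|)) = 0.795809.
Step 6: alpha = 0.05. fail to reject H0.

R = 10, z = 0.2588, p = 0.795809, fail to reject H0.


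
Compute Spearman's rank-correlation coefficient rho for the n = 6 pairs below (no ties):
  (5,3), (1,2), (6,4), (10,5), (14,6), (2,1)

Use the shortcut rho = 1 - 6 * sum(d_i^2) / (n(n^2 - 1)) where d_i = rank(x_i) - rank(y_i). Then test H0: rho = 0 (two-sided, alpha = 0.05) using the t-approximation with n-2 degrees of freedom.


Step 1: Rank x and y separately (midranks; no ties here).
rank(x): 5->3, 1->1, 6->4, 10->5, 14->6, 2->2
rank(y): 3->3, 2->2, 4->4, 5->5, 6->6, 1->1
Step 2: d_i = R_x(i) - R_y(i); compute d_i^2.
  (3-3)^2=0, (1-2)^2=1, (4-4)^2=0, (5-5)^2=0, (6-6)^2=0, (2-1)^2=1
sum(d^2) = 2.
Step 3: rho = 1 - 6*2 / (6*(6^2 - 1)) = 1 - 12/210 = 0.942857.
Step 4: Under H0, t = rho * sqrt((n-2)/(1-rho^2)) = 5.6595 ~ t(4).
Step 5: Two-sided p-value from the t-distribution with 4 df = 0.004805.
Step 6: alpha = 0.05. reject H0.

rho = 0.9429, p = 0.004805, reject H0 at alpha = 0.05.
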